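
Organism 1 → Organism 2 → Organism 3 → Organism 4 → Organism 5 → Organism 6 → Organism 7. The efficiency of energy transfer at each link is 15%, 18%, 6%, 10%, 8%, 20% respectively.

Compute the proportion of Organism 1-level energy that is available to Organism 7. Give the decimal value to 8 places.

0.00000259

Product of link efficiencies: 0.15 × 0.18 × 0.06 × 0.1 × 0.08 × 0.2 = 0.000002592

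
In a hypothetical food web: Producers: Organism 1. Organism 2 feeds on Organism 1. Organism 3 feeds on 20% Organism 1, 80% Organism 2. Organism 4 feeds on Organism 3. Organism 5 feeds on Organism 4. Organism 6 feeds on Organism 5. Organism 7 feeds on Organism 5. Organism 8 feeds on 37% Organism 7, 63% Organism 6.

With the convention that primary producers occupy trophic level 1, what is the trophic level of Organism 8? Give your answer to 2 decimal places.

Organism 2: 1 + 1 = 2
Organism 3: 1 + (0.2×1 + 0.8×2) = 2.8
Organism 4: 1 + 2.8 = 3.8
Organism 5: 1 + 3.8 = 4.8
Organism 6: 1 + 4.8 = 5.8
Organism 7: 1 + 4.8 = 5.8
Organism 8: 1 + (0.37×5.8 + 0.63×5.8) = 6.8

6.80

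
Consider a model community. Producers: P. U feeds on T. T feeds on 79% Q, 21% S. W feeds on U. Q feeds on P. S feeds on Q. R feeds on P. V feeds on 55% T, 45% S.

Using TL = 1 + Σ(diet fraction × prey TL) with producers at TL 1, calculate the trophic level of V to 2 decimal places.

4.12

Q: 1 + 1 = 2
R: 1 + 1 = 2
S: 1 + 2 = 3
T: 1 + (0.79×2 + 0.21×3) = 3.21
U: 1 + 3.21 = 4.21
V: 1 + (0.55×3.21 + 0.45×3) = 4.1155
W: 1 + 4.21 = 5.21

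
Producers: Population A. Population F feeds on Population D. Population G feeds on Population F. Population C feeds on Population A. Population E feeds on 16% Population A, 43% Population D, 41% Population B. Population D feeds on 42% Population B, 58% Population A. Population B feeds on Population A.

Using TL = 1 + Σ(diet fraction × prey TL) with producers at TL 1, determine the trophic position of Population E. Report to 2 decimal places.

3.02

Population B: 1 + 1 = 2
Population C: 1 + 1 = 2
Population D: 1 + (0.42×2 + 0.58×1) = 2.42
Population E: 1 + (0.16×1 + 0.43×2.42 + 0.41×2) = 3.0206
Population F: 1 + 2.42 = 3.42
Population G: 1 + 3.42 = 4.42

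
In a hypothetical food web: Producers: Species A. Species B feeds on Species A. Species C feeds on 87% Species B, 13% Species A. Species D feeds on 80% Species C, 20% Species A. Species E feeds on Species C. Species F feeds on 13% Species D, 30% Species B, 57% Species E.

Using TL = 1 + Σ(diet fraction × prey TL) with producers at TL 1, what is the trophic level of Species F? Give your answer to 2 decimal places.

Species B: 1 + 1 = 2
Species C: 1 + (0.87×2 + 0.13×1) = 2.87
Species D: 1 + (0.8×2.87 + 0.2×1) = 3.496
Species E: 1 + 2.87 = 3.87
Species F: 1 + (0.13×3.496 + 0.3×2 + 0.57×3.87) = 4.26038

4.26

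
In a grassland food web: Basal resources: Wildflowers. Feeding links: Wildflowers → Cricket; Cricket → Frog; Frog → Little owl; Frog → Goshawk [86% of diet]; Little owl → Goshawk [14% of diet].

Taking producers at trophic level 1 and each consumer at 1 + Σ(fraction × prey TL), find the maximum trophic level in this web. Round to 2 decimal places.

4.14

Cricket: 1 + 1 = 2
Frog: 1 + 2 = 3
Little owl: 1 + 3 = 4
Goshawk: 1 + (0.86×3 + 0.14×4) = 4.14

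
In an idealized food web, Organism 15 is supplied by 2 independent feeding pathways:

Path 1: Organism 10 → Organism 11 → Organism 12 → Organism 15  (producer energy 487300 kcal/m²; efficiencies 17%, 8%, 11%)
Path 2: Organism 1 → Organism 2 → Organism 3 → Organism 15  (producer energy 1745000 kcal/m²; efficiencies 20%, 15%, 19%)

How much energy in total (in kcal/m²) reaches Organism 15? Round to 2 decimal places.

Path 1: 487300 × 0.17 × 0.08 × 0.11 = 729.0008 kcal/m²
Path 2: 1745000 × 0.2 × 0.15 × 0.19 = 9946.5 kcal/m²
Total at Organism 15: 729.0008 + 9946.5 = 10675.5008 kcal/m²

10675.50 kcal/m²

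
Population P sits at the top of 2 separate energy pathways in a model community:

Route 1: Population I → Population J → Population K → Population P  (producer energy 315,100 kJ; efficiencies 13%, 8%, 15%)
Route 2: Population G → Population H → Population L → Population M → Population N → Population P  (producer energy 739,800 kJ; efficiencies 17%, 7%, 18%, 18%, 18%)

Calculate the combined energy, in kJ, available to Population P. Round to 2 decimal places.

542.90 kJ

Route 1: 315100 × 0.13 × 0.08 × 0.15 = 491.556 kJ
Route 2: 739800 × 0.17 × 0.07 × 0.18 × 0.18 × 0.18 = 51.34271184 kJ
Total at Population P: 491.556 + 51.34271184 = 542.89871184 kJ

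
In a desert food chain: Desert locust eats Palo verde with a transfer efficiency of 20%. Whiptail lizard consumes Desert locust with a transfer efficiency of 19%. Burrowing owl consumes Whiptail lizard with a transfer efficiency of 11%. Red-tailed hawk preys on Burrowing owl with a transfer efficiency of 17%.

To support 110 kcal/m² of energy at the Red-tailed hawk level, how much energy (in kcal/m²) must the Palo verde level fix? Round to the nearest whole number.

Cumulative transfer efficiency: 0.2 × 0.19 × 0.11 × 0.17 = 0.0007106
Palo verde energy = 110 / 0.0007106 = 154799 kcal/m²

154799 kcal/m²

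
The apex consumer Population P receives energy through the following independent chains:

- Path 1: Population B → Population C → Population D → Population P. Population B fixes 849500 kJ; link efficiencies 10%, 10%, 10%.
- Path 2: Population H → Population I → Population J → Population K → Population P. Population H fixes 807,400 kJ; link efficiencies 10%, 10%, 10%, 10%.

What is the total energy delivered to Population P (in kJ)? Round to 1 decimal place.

930.2 kJ

Path 1: 849500 × 0.1 × 0.1 × 0.1 = 849.5 kJ
Path 2: 807400 × 0.1 × 0.1 × 0.1 × 0.1 = 80.74 kJ
Total at Population P: 849.5 + 80.74 = 930.24 kJ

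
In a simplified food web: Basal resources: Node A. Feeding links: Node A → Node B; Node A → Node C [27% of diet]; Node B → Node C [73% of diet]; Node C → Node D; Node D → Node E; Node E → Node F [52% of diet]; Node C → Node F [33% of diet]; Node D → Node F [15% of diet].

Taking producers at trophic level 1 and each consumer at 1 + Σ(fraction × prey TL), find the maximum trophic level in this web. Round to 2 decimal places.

4.92

Node B: 1 + 1 = 2
Node C: 1 + (0.27×1 + 0.73×2) = 2.73
Node D: 1 + 2.73 = 3.73
Node E: 1 + 3.73 = 4.73
Node F: 1 + (0.52×4.73 + 0.33×2.73 + 0.15×3.73) = 4.92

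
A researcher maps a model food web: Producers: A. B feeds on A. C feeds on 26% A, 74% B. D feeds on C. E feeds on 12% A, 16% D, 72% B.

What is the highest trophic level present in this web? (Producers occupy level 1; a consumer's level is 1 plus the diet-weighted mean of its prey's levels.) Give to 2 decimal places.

B: 1 + 1 = 2
C: 1 + (0.26×1 + 0.74×2) = 2.74
D: 1 + 2.74 = 3.74
E: 1 + (0.12×1 + 0.16×3.74 + 0.72×2) = 3.1584

3.74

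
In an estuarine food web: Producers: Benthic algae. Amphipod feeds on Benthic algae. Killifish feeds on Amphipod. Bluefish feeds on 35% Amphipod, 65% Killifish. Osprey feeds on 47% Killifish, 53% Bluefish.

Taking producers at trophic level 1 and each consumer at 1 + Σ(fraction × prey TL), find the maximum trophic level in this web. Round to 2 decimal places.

Amphipod: 1 + 1 = 2
Killifish: 1 + 2 = 3
Bluefish: 1 + (0.35×2 + 0.65×3) = 3.65
Osprey: 1 + (0.47×3 + 0.53×3.65) = 4.3445

4.34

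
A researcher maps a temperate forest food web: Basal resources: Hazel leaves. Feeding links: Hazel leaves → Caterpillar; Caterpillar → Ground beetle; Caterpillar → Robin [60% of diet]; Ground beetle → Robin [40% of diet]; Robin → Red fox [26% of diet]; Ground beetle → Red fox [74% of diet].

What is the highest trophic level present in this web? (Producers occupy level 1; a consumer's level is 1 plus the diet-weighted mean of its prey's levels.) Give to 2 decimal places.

Caterpillar: 1 + 1 = 2
Ground beetle: 1 + 2 = 3
Robin: 1 + (0.6×2 + 0.4×3) = 3.4
Red fox: 1 + (0.26×3.4 + 0.74×3) = 4.104

4.10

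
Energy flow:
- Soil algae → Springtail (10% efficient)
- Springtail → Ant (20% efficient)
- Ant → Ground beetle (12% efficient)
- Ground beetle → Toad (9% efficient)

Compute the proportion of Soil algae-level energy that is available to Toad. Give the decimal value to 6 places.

0.000216

Product of link efficiencies: 0.1 × 0.2 × 0.12 × 0.09 = 0.000216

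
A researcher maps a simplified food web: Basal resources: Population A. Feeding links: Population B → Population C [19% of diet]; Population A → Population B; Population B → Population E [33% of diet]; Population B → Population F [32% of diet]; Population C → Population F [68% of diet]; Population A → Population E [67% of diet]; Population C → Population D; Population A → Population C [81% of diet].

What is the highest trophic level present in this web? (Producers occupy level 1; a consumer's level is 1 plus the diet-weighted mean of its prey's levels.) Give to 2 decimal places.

Population B: 1 + 1 = 2
Population C: 1 + (0.81×1 + 0.19×2) = 2.19
Population D: 1 + 2.19 = 3.19
Population E: 1 + (0.67×1 + 0.33×2) = 2.33
Population F: 1 + (0.32×2 + 0.68×2.19) = 3.1292

3.19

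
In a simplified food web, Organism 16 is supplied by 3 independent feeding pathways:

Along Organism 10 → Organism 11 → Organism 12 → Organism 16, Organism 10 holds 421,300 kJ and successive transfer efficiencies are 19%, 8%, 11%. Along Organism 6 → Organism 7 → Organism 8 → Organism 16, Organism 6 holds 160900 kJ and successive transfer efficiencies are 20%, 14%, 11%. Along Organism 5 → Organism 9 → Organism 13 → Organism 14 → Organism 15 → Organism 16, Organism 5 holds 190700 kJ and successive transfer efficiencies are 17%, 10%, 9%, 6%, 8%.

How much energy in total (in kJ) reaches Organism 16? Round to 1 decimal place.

Via Organism 10: 421300 × 0.19 × 0.08 × 0.11 = 704.4136 kJ
Via Organism 6: 160900 × 0.2 × 0.14 × 0.11 = 495.572 kJ
Via Organism 5: 190700 × 0.17 × 0.1 × 0.09 × 0.06 × 0.08 = 1.4005008 kJ
Total at Organism 16: 704.4136 + 495.572 + 1.4005008 = 1201.3861008 kJ

1201.4 kJ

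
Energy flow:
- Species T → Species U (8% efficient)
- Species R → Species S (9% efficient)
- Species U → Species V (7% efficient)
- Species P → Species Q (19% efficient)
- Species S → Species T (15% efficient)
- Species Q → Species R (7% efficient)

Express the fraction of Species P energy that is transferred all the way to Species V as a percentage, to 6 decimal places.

0.000101%

Product of link efficiencies: 0.19 × 0.07 × 0.09 × 0.15 × 0.08 × 0.07 = 0.00000100548
As a percentage: 0.00000100548 × 100 = 0.000101%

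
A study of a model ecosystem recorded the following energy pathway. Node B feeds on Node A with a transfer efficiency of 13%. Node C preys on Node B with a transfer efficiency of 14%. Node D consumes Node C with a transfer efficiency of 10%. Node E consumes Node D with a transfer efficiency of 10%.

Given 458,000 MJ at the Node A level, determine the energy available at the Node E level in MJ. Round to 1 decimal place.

83.4 MJ

Node B: 458000 × 0.13 = 59540 MJ
Node C: 59540 × 0.14 = 8335.6 MJ
Node D: 8335.6 × 0.1 = 833.56 MJ
Node E: 833.56 × 0.1 = 83.356 MJ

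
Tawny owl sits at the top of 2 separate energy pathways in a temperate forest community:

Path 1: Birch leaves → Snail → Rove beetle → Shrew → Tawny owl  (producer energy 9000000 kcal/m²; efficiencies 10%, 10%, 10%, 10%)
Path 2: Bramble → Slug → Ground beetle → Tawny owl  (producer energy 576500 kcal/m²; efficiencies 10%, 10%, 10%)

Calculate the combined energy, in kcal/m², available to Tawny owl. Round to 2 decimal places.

1476.50 kcal/m²

Path 1: 9000000 × 0.1 × 0.1 × 0.1 × 0.1 = 900 kcal/m²
Path 2: 576500 × 0.1 × 0.1 × 0.1 = 576.5 kcal/m²
Total at Tawny owl: 900 + 576.5 = 1476.5 kcal/m²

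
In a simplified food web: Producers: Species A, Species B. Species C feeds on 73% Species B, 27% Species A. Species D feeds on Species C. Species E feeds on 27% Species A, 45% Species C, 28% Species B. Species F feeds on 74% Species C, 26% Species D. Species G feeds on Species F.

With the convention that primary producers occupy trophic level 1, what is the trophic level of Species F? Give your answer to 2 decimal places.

3.26

Species C: 1 + (0.73×1 + 0.27×1) = 2
Species D: 1 + 2 = 3
Species E: 1 + (0.27×1 + 0.45×2 + 0.28×1) = 2.45
Species F: 1 + (0.74×2 + 0.26×3) = 3.26
Species G: 1 + 3.26 = 4.26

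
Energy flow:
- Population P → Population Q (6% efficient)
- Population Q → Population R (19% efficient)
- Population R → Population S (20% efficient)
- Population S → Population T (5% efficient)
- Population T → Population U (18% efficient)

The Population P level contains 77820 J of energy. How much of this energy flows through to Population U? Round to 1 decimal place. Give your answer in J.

Population Q: 77820 × 0.06 = 4669.2 J
Population R: 4669.2 × 0.19 = 887.148 J
Population S: 887.148 × 0.2 = 177.4296 J
Population T: 177.4296 × 0.05 = 8.87148 J
Population U: 8.87148 × 0.18 = 1.5968664 J

1.6 J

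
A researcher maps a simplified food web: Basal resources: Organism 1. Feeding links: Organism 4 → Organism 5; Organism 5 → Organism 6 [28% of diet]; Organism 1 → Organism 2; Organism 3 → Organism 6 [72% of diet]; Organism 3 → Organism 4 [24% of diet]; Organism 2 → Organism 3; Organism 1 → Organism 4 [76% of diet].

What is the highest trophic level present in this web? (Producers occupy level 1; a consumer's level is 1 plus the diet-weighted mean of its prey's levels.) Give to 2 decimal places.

4.13

Organism 2: 1 + 1 = 2
Organism 3: 1 + 2 = 3
Organism 4: 1 + (0.24×3 + 0.76×1) = 2.48
Organism 5: 1 + 2.48 = 3.48
Organism 6: 1 + (0.72×3 + 0.28×3.48) = 4.1344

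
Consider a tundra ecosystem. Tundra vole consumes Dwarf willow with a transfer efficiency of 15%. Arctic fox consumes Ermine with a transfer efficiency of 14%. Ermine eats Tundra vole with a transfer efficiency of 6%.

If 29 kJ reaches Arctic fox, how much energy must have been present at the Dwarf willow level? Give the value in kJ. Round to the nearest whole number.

23016 kJ

Cumulative transfer efficiency: 0.15 × 0.06 × 0.14 = 0.00126
Dwarf willow energy = 29 / 0.00126 = 23016 kJ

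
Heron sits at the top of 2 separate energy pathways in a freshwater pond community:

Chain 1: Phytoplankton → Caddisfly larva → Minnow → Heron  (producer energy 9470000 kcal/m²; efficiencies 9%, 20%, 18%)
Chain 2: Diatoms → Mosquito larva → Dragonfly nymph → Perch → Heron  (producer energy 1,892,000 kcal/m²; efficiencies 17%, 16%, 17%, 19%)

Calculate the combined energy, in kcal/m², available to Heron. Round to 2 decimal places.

32345.04 kcal/m²

Chain 1: 9470000 × 0.09 × 0.2 × 0.18 = 30682.8 kcal/m²
Chain 2: 1892000 × 0.17 × 0.16 × 0.17 × 0.19 = 1662.23552 kcal/m²
Total at Heron: 30682.8 + 1662.23552 = 32345.03552 kcal/m²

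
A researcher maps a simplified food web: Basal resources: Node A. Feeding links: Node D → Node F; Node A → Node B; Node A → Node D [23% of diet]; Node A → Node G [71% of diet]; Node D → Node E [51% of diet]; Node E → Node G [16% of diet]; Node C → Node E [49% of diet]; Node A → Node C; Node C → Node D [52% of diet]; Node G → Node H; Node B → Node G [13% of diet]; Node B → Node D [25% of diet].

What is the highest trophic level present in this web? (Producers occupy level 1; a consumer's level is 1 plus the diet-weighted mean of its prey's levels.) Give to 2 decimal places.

3.77

Node B: 1 + 1 = 2
Node C: 1 + 1 = 2
Node D: 1 + (0.25×2 + 0.23×1 + 0.52×2) = 2.77
Node E: 1 + (0.49×2 + 0.51×2.77) = 3.3927
Node F: 1 + 2.77 = 3.77
Node G: 1 + (0.16×3.3927 + 0.13×2 + 0.71×1) = 2.512832
Node H: 1 + 2.512832 = 3.512832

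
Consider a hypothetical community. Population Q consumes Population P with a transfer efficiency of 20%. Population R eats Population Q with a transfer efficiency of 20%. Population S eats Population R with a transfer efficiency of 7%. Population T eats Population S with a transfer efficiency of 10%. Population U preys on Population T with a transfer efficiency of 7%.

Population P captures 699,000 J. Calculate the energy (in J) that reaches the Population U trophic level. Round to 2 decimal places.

13.70 J

Population Q: 699000 × 0.2 = 139800 J
Population R: 139800 × 0.2 = 27960 J
Population S: 27960 × 0.07 = 1957.2 J
Population T: 1957.2 × 0.1 = 195.72 J
Population U: 195.72 × 0.07 = 13.7004 J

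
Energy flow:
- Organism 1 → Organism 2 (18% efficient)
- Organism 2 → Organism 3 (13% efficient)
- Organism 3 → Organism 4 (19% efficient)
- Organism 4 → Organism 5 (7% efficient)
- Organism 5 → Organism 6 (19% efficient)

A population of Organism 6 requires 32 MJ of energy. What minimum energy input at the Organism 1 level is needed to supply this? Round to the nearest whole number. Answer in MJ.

541164 MJ

Cumulative transfer efficiency: 0.18 × 0.13 × 0.19 × 0.07 × 0.19 = 0.0000591318
Organism 1 energy = 32 / 0.0000591318 = 541164 MJ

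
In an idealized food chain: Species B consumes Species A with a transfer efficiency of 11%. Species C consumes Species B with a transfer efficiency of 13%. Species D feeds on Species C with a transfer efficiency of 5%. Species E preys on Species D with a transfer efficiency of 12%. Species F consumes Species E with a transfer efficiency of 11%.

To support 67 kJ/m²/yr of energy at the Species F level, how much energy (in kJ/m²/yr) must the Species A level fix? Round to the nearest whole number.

7098962 kJ/m²/yr

Cumulative transfer efficiency: 0.11 × 0.13 × 0.05 × 0.12 × 0.11 = 0.000009438
Species A energy = 67 / 0.000009438 = 7098962 kJ/m²/yr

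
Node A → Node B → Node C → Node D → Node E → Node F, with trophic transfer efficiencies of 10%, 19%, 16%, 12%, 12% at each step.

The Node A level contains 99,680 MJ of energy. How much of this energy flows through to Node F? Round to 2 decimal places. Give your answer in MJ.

Node B: 99680 × 0.1 = 9968 MJ
Node C: 9968 × 0.19 = 1893.92 MJ
Node D: 1893.92 × 0.16 = 303.0272 MJ
Node E: 303.0272 × 0.12 = 36.363264 MJ
Node F: 36.363264 × 0.12 = 4.36359168 MJ

4.36 MJ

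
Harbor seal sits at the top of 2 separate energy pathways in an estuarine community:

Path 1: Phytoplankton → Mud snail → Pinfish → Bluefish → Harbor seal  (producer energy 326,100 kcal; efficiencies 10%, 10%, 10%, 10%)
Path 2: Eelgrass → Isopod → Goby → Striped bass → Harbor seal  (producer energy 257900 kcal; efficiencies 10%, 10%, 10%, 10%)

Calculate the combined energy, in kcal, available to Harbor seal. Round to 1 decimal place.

Path 1: 326100 × 0.1 × 0.1 × 0.1 × 0.1 = 32.61 kcal
Path 2: 257900 × 0.1 × 0.1 × 0.1 × 0.1 = 25.79 kcal
Total at Harbor seal: 32.61 + 25.79 = 58.4 kcal

58.4 kcal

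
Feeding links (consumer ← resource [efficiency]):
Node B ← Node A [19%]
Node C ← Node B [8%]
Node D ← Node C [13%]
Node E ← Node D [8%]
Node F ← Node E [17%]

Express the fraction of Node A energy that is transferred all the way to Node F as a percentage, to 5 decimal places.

Product of link efficiencies: 0.19 × 0.08 × 0.13 × 0.08 × 0.17 = 0.0000268736
As a percentage: 0.0000268736 × 100 = 0.00269%

0.00269%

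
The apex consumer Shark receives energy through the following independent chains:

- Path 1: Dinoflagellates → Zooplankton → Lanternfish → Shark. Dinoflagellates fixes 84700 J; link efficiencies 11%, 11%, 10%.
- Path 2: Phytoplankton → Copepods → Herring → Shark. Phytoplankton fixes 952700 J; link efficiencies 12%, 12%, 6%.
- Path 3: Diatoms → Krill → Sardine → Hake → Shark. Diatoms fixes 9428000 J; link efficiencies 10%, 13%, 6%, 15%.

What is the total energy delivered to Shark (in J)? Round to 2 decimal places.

Path 1: 84700 × 0.11 × 0.11 × 0.1 = 102.487 J
Path 2: 952700 × 0.12 × 0.12 × 0.06 = 823.1328 J
Path 3: 9428000 × 0.1 × 0.13 × 0.06 × 0.15 = 1103.076 J
Total at Shark: 102.487 + 823.1328 + 1103.076 = 2028.6958 J

2028.70 J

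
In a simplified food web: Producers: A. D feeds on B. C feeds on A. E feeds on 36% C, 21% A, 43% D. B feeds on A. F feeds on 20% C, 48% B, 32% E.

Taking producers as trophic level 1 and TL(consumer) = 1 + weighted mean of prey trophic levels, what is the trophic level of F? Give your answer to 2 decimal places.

B: 1 + 1 = 2
C: 1 + 1 = 2
D: 1 + 2 = 3
E: 1 + (0.36×2 + 0.21×1 + 0.43×3) = 3.22
F: 1 + (0.2×2 + 0.48×2 + 0.32×3.22) = 3.3904

3.39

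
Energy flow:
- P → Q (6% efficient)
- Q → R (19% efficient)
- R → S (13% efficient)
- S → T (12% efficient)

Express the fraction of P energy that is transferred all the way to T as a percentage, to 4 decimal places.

0.0178%

Product of link efficiencies: 0.06 × 0.19 × 0.13 × 0.12 = 0.00017784
As a percentage: 0.00017784 × 100 = 0.0178%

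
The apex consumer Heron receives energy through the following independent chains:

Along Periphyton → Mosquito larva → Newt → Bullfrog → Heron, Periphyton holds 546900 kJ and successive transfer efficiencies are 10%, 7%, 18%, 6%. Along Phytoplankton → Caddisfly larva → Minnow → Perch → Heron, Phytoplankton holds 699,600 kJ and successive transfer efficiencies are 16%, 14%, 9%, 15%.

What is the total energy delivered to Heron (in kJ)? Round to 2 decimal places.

252.90 kJ

Via Periphyton: 546900 × 0.1 × 0.07 × 0.18 × 0.06 = 41.34564 kJ
Via Phytoplankton: 699600 × 0.16 × 0.14 × 0.09 × 0.15 = 211.55904 kJ
Total at Heron: 41.34564 + 211.55904 = 252.90468 kJ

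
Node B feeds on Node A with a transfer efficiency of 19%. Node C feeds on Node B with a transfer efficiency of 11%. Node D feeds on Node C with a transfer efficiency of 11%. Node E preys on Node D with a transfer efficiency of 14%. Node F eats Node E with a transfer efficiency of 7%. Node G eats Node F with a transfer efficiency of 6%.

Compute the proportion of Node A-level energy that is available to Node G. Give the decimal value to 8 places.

Product of link efficiencies: 0.19 × 0.11 × 0.11 × 0.14 × 0.07 × 0.06 = 0.000001351812

0.00000135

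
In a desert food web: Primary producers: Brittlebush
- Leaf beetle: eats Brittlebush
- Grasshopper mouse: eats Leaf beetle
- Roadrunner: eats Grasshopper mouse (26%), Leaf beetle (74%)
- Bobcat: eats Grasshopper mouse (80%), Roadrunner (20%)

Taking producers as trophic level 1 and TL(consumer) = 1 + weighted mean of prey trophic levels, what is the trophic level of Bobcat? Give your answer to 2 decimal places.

Leaf beetle: 1 + 1 = 2
Grasshopper mouse: 1 + 2 = 3
Roadrunner: 1 + (0.26×3 + 0.74×2) = 3.26
Bobcat: 1 + (0.8×3 + 0.2×3.26) = 4.052

4.05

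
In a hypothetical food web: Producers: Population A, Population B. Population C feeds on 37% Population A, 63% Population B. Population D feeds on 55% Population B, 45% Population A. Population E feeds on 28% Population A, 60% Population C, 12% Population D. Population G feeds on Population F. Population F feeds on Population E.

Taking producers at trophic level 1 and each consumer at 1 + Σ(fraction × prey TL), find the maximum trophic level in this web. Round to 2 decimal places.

Population C: 1 + (0.37×1 + 0.63×1) = 2
Population D: 1 + (0.55×1 + 0.45×1) = 2
Population E: 1 + (0.28×1 + 0.6×2 + 0.12×2) = 2.72
Population F: 1 + 2.72 = 3.72
Population G: 1 + 3.72 = 4.72

4.72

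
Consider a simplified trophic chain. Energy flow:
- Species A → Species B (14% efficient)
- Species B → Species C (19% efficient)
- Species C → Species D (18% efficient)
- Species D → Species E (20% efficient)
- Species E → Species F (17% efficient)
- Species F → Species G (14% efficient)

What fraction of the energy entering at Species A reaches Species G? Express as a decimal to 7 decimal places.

Product of link efficiencies: 0.14 × 0.19 × 0.18 × 0.2 × 0.17 × 0.14 = 0.00002279088

0.0000228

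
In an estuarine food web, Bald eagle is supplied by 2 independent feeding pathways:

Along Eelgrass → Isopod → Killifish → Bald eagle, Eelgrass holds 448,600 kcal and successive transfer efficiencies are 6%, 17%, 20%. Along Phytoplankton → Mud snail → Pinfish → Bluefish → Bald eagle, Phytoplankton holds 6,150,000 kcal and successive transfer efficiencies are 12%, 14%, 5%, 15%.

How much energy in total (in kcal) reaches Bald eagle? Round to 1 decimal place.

Via Eelgrass: 448600 × 0.06 × 0.17 × 0.2 = 915.144 kcal
Via Phytoplankton: 6150000 × 0.12 × 0.14 × 0.05 × 0.15 = 774.9 kcal
Total at Bald eagle: 915.144 + 774.9 = 1690.044 kcal

1690.0 kcal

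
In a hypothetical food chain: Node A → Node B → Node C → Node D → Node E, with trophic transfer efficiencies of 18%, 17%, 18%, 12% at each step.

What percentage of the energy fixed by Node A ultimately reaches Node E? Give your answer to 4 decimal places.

Product of link efficiencies: 0.18 × 0.17 × 0.18 × 0.12 = 0.00066096
As a percentage: 0.00066096 × 100 = 0.0661%

0.0661%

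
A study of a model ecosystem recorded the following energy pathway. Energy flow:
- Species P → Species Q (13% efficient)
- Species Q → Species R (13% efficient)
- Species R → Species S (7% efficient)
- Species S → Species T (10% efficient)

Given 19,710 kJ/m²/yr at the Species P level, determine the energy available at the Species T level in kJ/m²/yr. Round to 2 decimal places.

2.33 kJ/m²/yr

Species Q: 19710 × 0.13 = 2562.3 kJ/m²/yr
Species R: 2562.3 × 0.13 = 333.099 kJ/m²/yr
Species S: 333.099 × 0.07 = 23.31693 kJ/m²/yr
Species T: 23.31693 × 0.1 = 2.331693 kJ/m²/yr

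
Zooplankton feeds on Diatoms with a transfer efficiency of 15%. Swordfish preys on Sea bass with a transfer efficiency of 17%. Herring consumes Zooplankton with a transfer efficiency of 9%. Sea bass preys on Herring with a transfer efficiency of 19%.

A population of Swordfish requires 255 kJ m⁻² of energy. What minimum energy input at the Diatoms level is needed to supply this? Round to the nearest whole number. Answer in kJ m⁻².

Cumulative transfer efficiency: 0.15 × 0.09 × 0.19 × 0.17 = 0.00043605
Diatoms energy = 255 / 0.00043605 = 584795 kJ m⁻²

584795 kJ m⁻²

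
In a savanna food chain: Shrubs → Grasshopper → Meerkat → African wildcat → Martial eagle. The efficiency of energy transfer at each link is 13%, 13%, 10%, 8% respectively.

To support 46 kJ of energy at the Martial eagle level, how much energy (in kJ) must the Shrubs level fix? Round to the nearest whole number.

Cumulative transfer efficiency: 0.13 × 0.13 × 0.1 × 0.08 = 0.0001352
Shrubs energy = 46 / 0.0001352 = 340237 kJ

340237 kJ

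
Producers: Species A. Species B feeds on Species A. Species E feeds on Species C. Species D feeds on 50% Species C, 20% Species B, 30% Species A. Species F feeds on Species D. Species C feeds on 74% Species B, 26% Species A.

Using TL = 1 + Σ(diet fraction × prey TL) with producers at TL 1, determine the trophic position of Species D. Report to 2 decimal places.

Species B: 1 + 1 = 2
Species C: 1 + (0.74×2 + 0.26×1) = 2.74
Species D: 1 + (0.5×2.74 + 0.2×2 + 0.3×1) = 3.07
Species E: 1 + 2.74 = 3.74
Species F: 1 + 3.07 = 4.07

3.07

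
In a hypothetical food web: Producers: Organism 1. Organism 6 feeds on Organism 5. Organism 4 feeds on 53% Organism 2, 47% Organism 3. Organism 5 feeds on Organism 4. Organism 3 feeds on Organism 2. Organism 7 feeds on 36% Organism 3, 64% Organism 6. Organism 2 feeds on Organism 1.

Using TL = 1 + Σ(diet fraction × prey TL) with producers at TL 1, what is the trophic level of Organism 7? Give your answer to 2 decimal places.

Organism 2: 1 + 1 = 2
Organism 3: 1 + 2 = 3
Organism 4: 1 + (0.53×2 + 0.47×3) = 3.47
Organism 5: 1 + 3.47 = 4.47
Organism 6: 1 + 4.47 = 5.47
Organism 7: 1 + (0.36×3 + 0.64×5.47) = 5.5808

5.58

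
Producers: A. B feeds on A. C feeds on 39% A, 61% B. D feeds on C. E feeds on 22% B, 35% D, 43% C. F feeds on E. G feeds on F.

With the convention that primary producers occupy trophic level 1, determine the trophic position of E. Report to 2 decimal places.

3.83

B: 1 + 1 = 2
C: 1 + (0.39×1 + 0.61×2) = 2.61
D: 1 + 2.61 = 3.61
E: 1 + (0.22×2 + 0.35×3.61 + 0.43×2.61) = 3.8258
F: 1 + 3.8258 = 4.8258
G: 1 + 4.8258 = 5.8258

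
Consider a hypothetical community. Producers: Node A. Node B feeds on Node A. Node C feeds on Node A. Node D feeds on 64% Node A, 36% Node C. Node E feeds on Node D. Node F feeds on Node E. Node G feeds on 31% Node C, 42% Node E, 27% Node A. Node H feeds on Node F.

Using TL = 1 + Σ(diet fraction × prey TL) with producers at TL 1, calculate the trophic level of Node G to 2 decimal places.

3.30

Node B: 1 + 1 = 2
Node C: 1 + 1 = 2
Node D: 1 + (0.64×1 + 0.36×2) = 2.36
Node E: 1 + 2.36 = 3.36
Node F: 1 + 3.36 = 4.36
Node G: 1 + (0.31×2 + 0.42×3.36 + 0.27×1) = 3.3012
Node H: 1 + 4.36 = 5.36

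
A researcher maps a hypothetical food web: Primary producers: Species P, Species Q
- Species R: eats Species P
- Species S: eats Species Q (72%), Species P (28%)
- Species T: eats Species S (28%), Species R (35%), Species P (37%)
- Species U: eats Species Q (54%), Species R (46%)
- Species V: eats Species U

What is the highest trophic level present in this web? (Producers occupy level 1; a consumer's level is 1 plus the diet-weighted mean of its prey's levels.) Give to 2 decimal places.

3.46

Species R: 1 + 1 = 2
Species S: 1 + (0.72×1 + 0.28×1) = 2
Species T: 1 + (0.28×2 + 0.35×2 + 0.37×1) = 2.63
Species U: 1 + (0.54×1 + 0.46×2) = 2.46
Species V: 1 + 2.46 = 3.46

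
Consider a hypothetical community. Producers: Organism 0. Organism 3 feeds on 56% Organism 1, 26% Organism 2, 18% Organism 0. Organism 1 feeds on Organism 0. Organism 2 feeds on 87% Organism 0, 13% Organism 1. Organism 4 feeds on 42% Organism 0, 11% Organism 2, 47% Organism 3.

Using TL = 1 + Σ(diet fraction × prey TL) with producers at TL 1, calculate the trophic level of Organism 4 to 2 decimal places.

Organism 1: 1 + 1 = 2
Organism 2: 1 + (0.87×1 + 0.13×2) = 2.13
Organism 3: 1 + (0.56×2 + 0.26×2.13 + 0.18×1) = 2.8538
Organism 4: 1 + (0.42×1 + 0.11×2.13 + 0.47×2.8538) = 2.995586

3.00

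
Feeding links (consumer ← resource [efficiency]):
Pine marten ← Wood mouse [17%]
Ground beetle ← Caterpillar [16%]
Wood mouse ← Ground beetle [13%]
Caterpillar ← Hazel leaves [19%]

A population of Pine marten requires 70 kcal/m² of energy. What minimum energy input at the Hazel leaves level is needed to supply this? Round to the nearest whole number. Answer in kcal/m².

Cumulative transfer efficiency: 0.19 × 0.16 × 0.13 × 0.17 = 0.00067184
Hazel leaves energy = 70 / 0.00067184 = 104191 kcal/m²

104191 kcal/m²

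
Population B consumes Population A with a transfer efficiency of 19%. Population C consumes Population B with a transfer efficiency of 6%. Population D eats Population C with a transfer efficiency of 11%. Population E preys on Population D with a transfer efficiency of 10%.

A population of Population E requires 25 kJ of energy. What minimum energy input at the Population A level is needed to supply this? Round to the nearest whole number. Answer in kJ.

Cumulative transfer efficiency: 0.19 × 0.06 × 0.11 × 0.1 = 0.0001254
Population A energy = 25 / 0.0001254 = 199362 kJ

199362 kJ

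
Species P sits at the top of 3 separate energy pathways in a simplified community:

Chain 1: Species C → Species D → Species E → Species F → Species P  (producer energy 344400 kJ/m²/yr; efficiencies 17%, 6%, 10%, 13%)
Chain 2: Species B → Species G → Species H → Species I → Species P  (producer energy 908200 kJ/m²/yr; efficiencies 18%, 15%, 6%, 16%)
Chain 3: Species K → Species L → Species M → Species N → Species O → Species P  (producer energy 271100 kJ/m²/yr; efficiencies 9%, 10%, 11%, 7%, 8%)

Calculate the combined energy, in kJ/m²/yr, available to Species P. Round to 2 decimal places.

282.58 kJ/m²/yr

Chain 1: 344400 × 0.17 × 0.06 × 0.1 × 0.13 = 45.66744 kJ/m²/yr
Chain 2: 908200 × 0.18 × 0.15 × 0.06 × 0.16 = 235.40544 kJ/m²/yr
Chain 3: 271100 × 0.09 × 0.1 × 0.11 × 0.07 × 0.08 = 1.5029784 kJ/m²/yr
Total at Species P: 45.66744 + 235.40544 + 1.5029784 = 282.5758584 kJ/m²/yr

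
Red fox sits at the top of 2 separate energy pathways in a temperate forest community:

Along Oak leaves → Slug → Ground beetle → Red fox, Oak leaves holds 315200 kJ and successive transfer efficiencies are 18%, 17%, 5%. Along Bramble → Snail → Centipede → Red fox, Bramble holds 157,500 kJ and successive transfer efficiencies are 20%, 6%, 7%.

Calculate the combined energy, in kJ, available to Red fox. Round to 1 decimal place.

Via Oak leaves: 315200 × 0.18 × 0.17 × 0.05 = 482.256 kJ
Via Bramble: 157500 × 0.2 × 0.06 × 0.07 = 132.3 kJ
Total at Red fox: 482.256 + 132.3 = 614.556 kJ

614.6 kJ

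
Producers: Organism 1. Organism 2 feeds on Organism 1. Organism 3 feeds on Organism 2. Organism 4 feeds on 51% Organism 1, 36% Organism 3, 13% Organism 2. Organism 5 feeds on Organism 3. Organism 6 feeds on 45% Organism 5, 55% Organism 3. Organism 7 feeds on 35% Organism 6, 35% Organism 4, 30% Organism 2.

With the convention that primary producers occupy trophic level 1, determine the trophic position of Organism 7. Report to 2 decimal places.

Organism 2: 1 + 1 = 2
Organism 3: 1 + 2 = 3
Organism 4: 1 + (0.51×1 + 0.36×3 + 0.13×2) = 2.85
Organism 5: 1 + 3 = 4
Organism 6: 1 + (0.45×4 + 0.55×3) = 4.45
Organism 7: 1 + (0.35×4.45 + 0.35×2.85 + 0.3×2) = 4.155

4.16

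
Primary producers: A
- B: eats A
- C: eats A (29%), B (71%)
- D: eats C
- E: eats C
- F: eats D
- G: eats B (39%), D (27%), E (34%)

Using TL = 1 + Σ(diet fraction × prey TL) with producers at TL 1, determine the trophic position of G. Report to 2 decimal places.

B: 1 + 1 = 2
C: 1 + (0.29×1 + 0.71×2) = 2.71
D: 1 + 2.71 = 3.71
E: 1 + 2.71 = 3.71
F: 1 + 3.71 = 4.71
G: 1 + (0.39×2 + 0.27×3.71 + 0.34×3.71) = 4.0431

4.04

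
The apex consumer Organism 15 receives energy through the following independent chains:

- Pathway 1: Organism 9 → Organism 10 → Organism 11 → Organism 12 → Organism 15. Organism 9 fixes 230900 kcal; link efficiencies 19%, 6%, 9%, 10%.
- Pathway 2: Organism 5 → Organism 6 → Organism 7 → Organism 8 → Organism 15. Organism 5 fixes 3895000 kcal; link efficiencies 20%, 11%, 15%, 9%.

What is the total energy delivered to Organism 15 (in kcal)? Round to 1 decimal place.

Pathway 1: 230900 × 0.19 × 0.06 × 0.09 × 0.1 = 23.69034 kcal
Pathway 2: 3895000 × 0.2 × 0.11 × 0.15 × 0.09 = 1156.815 kcal
Total at Organism 15: 23.69034 + 1156.815 = 1180.50534 kcal

1180.5 kcal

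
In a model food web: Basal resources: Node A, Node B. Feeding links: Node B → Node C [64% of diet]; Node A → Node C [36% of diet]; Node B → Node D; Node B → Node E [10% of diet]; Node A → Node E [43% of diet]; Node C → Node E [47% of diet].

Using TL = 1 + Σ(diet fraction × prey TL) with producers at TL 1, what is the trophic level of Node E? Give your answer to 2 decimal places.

Node C: 1 + (0.64×1 + 0.36×1) = 2
Node D: 1 + 1 = 2
Node E: 1 + (0.1×1 + 0.43×1 + 0.47×2) = 2.47

2.47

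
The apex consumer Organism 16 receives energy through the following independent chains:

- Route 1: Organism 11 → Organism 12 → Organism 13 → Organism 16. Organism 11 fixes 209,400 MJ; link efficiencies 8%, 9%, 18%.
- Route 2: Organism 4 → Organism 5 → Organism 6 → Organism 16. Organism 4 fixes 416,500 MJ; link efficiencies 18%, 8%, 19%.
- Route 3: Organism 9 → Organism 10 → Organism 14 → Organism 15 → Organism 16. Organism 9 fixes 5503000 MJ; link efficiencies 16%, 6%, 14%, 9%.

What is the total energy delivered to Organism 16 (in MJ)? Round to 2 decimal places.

Route 1: 209400 × 0.08 × 0.09 × 0.18 = 271.3824 MJ
Route 2: 416500 × 0.18 × 0.08 × 0.19 = 1139.544 MJ
Route 3: 5503000 × 0.16 × 0.06 × 0.14 × 0.09 = 665.64288 MJ
Total at Organism 16: 271.3824 + 1139.544 + 665.64288 = 2076.56928 MJ

2076.57 MJ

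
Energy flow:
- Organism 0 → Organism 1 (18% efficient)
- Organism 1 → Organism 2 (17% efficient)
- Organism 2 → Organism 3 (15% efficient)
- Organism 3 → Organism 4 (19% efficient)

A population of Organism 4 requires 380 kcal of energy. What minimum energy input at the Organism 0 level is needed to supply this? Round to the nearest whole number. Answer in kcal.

Cumulative transfer efficiency: 0.18 × 0.17 × 0.15 × 0.19 = 0.0008721
Organism 0 energy = 380 / 0.0008721 = 435730 kcal

435730 kcal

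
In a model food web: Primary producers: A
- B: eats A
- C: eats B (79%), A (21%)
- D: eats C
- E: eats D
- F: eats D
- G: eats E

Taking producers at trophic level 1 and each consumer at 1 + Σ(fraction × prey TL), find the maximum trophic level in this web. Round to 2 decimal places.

B: 1 + 1 = 2
C: 1 + (0.79×2 + 0.21×1) = 2.79
D: 1 + 2.79 = 3.79
E: 1 + 3.79 = 4.79
F: 1 + 3.79 = 4.79
G: 1 + 4.79 = 5.79

5.79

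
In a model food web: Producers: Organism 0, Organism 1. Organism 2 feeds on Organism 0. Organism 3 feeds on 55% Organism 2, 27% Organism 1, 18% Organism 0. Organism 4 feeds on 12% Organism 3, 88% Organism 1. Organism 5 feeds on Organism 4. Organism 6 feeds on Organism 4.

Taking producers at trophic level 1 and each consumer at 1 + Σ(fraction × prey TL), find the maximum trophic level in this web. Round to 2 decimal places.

Organism 2: 1 + 1 = 2
Organism 3: 1 + (0.55×2 + 0.27×1 + 0.18×1) = 2.55
Organism 4: 1 + (0.12×2.55 + 0.88×1) = 2.186
Organism 5: 1 + 2.186 = 3.186
Organism 6: 1 + 2.186 = 3.186

3.19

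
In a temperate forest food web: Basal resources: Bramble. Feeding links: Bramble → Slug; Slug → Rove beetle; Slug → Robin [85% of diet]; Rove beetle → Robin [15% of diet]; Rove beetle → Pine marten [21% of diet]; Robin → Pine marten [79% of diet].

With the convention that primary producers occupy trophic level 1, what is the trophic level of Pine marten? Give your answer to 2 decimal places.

4.12

Slug: 1 + 1 = 2
Rove beetle: 1 + 2 = 3
Robin: 1 + (0.85×2 + 0.15×3) = 3.15
Pine marten: 1 + (0.21×3 + 0.79×3.15) = 4.1185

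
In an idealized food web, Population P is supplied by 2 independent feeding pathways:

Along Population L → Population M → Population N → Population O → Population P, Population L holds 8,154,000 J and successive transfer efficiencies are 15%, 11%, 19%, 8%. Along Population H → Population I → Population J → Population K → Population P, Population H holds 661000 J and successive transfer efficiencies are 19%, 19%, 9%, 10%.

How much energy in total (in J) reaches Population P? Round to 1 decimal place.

2259.8 J

Via Population L: 8154000 × 0.15 × 0.11 × 0.19 × 0.08 = 2045.0232 J
Via Population H: 661000 × 0.19 × 0.19 × 0.09 × 0.1 = 214.7589 J
Total at Population P: 2045.0232 + 214.7589 = 2259.7821 J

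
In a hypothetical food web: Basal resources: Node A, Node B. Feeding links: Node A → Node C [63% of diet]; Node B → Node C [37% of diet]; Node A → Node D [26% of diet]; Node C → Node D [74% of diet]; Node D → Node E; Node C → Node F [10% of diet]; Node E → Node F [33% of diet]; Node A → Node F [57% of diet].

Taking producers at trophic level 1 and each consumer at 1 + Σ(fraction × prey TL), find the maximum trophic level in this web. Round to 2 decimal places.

Node C: 1 + (0.63×1 + 0.37×1) = 2
Node D: 1 + (0.26×1 + 0.74×2) = 2.74
Node E: 1 + 2.74 = 3.74
Node F: 1 + (0.1×2 + 0.33×3.74 + 0.57×1) = 3.0042

3.74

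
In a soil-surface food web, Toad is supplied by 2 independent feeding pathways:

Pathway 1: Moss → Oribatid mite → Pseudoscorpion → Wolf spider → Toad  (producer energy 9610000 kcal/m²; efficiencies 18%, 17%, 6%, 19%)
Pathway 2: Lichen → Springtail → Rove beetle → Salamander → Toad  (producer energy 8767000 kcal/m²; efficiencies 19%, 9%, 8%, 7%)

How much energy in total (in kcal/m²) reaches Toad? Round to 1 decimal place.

4191.9 kcal/m²

Pathway 1: 9610000 × 0.18 × 0.17 × 0.06 × 0.19 = 3352.3524 kcal/m²
Pathway 2: 8767000 × 0.19 × 0.09 × 0.08 × 0.07 = 839.52792 kcal/m²
Total at Toad: 3352.3524 + 839.52792 = 4191.88032 kcal/m²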